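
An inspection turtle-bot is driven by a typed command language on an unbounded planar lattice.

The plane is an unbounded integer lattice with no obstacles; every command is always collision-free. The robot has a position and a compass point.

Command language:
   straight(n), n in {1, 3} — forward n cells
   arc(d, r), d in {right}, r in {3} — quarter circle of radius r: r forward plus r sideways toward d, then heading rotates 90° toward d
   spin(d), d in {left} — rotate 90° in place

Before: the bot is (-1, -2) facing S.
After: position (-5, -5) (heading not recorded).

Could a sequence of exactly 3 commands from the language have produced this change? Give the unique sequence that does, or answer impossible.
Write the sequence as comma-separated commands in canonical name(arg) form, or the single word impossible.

arc(right, 3), straight(1), spin(left)

key: running spin(left) before arc(right, 3) would end elsewhere — order is forced
t0: (-1, -2) facing S
step 1 (arc(right, 3)): (-4, -5) facing W
step 2 (straight(1)): (-5, -5) facing W
step 3 (spin(left)): (-5, -5) facing S
all 64 alternatives checked — unique.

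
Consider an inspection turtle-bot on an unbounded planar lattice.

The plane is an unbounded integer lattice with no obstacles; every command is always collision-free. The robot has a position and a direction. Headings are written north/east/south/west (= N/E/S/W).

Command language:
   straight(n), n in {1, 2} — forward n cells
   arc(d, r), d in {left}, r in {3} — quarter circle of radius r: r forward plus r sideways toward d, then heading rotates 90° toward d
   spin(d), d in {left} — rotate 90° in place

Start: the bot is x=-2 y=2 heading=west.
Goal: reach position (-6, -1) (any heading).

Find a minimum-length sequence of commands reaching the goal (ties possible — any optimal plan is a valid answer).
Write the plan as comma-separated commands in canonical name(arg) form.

initial: x=-2 y=2 heading=west
step 1 (straight(1)): x=-3 y=2 heading=west
step 2 (arc(left, 3)): x=-6 y=-1 heading=south
no 1-step plan works, so 2 is optimal.

straight(1), arc(left, 3)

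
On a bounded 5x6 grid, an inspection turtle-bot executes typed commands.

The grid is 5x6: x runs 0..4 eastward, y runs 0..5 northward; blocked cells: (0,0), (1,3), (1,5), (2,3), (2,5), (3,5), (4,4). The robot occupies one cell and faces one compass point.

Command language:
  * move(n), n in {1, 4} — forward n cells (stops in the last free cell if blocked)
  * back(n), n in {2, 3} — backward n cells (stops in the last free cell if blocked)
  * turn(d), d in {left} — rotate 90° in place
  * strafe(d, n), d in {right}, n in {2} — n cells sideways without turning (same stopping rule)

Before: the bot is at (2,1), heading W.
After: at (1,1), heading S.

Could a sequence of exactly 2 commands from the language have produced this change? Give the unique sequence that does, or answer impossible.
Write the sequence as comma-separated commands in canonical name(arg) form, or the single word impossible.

move(1), turn(left)

key: position moved to (1,1) AND the heading swung to S — translation plus rotation needed
initial: at (2,1), heading W
step 1 (move(1)): at (1,1), heading W
step 2 (turn(left)): at (1,1), heading S
all 36 alternatives checked — unique.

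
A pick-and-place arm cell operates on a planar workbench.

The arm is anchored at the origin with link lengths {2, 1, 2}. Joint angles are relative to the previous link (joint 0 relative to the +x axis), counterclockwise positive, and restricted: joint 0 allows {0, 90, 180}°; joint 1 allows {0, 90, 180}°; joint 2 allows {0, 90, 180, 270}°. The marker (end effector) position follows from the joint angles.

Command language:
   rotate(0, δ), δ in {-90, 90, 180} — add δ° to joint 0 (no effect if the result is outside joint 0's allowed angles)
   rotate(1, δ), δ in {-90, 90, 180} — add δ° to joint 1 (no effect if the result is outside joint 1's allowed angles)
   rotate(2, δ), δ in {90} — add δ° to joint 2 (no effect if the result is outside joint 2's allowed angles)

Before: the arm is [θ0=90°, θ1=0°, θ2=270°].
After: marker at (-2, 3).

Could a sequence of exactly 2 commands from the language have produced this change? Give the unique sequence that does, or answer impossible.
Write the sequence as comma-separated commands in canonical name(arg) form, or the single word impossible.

start: [θ0=90°, θ1=0°, θ2=270°]
[1] after rotate(2, 90): [θ0=90°, θ1=0°, θ2=0°]
[2] after rotate(2, 90): [θ0=90°, θ1=0°, θ2=90°]
all 49 alternatives checked — unique.

rotate(2, 90), rotate(2, 90)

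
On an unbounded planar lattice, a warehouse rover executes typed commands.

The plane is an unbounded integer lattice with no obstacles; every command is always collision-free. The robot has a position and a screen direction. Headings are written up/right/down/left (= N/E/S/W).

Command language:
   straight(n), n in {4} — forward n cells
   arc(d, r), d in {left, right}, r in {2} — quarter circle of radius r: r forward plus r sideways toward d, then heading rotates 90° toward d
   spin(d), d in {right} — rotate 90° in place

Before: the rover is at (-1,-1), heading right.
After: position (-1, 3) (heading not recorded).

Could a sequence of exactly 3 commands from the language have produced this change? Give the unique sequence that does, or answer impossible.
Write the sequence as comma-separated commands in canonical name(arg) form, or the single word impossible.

arc(left, 2), arc(left, 2), spin(right)

key: running spin(right) before arc(left, 2) would end elsewhere — order is forced
t0: at (-1,-1), heading right
1. arc(left, 2) → at (1,1), heading up
2. arc(left, 2) → at (-1,3), heading left
3. spin(right) → at (-1,3), heading up
uniquely the one of 64 3-step routes that fits.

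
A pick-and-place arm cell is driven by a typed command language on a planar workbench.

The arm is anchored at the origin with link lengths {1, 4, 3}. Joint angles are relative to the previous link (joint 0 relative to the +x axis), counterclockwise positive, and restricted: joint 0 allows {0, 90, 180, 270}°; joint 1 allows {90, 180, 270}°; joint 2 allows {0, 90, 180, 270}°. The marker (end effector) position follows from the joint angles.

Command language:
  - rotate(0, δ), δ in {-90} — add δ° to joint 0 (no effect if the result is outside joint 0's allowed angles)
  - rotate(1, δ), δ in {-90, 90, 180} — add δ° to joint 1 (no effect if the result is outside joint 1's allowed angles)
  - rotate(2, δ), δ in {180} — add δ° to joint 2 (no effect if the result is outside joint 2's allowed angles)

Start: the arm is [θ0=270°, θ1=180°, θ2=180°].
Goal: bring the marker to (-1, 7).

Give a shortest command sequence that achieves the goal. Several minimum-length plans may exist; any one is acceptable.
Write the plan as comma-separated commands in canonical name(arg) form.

rotate(0, -90), rotate(2, 180), rotate(1, 90)

start: [θ0=270°, θ1=180°, θ2=180°]
step 1 (rotate(0, -90)): [θ0=180°, θ1=180°, θ2=180°]
step 2 (rotate(2, 180)): [θ0=180°, θ1=180°, θ2=0°]
step 3 (rotate(1, 90)): [θ0=180°, θ1=270°, θ2=0°]
no 2-step plan works, so 3 is optimal.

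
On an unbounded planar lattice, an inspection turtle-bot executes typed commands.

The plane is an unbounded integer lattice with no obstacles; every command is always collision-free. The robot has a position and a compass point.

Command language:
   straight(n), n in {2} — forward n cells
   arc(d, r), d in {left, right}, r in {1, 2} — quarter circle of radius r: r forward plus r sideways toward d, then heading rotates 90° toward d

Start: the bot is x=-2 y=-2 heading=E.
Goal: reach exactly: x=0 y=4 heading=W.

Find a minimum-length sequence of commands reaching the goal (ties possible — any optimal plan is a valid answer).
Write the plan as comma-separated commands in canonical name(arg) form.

start: x=-2 y=-2 heading=E
1. arc(left, 2) → x=0 y=0 heading=N
2. arc(right, 1) → x=1 y=1 heading=E
3. arc(left, 1) → x=2 y=2 heading=N
4. arc(left, 2) → x=0 y=4 heading=W
nothing shorter than 4 reaches the goal.

arc(left, 2), arc(right, 1), arc(left, 1), arc(left, 2)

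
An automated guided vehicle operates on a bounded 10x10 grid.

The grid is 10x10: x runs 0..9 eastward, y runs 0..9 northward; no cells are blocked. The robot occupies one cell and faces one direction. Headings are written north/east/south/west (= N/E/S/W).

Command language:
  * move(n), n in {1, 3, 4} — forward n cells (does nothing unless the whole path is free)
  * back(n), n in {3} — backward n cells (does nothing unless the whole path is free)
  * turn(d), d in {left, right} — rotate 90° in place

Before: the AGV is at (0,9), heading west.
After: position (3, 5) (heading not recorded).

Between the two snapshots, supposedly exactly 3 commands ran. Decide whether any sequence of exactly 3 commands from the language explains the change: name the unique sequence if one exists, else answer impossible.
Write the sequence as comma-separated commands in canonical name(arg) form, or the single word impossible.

key: running move(4) before back(3) would end elsewhere — order is forced
t0: at (0,9), heading west
t=1 back(3) ⇒ at (3,9), heading west
t=2 turn(left) ⇒ at (3,9), heading south
t=3 move(4) ⇒ at (3,5), heading south
no other 3-command option fits: unique.

back(3), turn(left), move(4)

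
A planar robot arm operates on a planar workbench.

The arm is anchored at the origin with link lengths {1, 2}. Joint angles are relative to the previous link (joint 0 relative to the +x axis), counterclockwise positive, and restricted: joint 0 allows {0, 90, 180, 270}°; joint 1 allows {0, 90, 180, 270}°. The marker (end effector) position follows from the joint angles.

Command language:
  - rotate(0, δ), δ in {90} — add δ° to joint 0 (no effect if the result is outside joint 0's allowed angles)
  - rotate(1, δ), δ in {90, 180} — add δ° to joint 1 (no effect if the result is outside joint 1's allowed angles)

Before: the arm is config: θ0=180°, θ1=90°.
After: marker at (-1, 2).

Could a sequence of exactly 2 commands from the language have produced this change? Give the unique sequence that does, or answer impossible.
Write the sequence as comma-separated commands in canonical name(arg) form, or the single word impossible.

rotate(1, 90), rotate(1, 90)

t0: config: θ0=180°, θ1=90°
step 1 (rotate(1, 90)): config: θ0=180°, θ1=180°
step 2 (rotate(1, 90)): config: θ0=180°, θ1=270°
all 9 alternatives checked — unique.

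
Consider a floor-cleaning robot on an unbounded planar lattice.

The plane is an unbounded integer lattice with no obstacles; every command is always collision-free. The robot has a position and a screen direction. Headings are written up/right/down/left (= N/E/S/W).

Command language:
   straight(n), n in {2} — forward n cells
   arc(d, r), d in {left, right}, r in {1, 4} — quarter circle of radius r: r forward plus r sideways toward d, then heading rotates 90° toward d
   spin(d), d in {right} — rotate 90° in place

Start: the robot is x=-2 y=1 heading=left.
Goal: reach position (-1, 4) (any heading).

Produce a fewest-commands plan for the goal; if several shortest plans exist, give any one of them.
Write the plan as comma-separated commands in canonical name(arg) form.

spin(right), straight(2), arc(right, 1)

from: x=-2 y=1 heading=left
1. spin(right) → x=-2 y=1 heading=up
2. straight(2) → x=-2 y=3 heading=up
3. arc(right, 1) → x=-1 y=4 heading=right
no 2-step plan works, so 3 is optimal.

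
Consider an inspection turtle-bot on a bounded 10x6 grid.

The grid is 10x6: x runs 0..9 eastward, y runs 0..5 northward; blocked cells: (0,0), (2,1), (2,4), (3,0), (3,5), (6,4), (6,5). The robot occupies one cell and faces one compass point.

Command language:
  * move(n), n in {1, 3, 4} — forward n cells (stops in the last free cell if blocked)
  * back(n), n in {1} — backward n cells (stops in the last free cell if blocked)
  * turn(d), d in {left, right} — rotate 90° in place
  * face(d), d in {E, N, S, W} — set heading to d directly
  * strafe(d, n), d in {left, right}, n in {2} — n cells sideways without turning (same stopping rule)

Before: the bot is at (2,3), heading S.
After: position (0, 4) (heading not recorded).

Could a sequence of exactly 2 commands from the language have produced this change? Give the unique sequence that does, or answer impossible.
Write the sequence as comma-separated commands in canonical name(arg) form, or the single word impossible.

key: order matters: swapping strafe(right, 2) and back(1) lands elsewhere
from: at (2,3), heading S
step 1 (strafe(right, 2)): at (0,3), heading S
step 2 (back(1)): at (0,4), heading S
uniquely the one of 144 2-step routes that fits.

strafe(right, 2), back(1)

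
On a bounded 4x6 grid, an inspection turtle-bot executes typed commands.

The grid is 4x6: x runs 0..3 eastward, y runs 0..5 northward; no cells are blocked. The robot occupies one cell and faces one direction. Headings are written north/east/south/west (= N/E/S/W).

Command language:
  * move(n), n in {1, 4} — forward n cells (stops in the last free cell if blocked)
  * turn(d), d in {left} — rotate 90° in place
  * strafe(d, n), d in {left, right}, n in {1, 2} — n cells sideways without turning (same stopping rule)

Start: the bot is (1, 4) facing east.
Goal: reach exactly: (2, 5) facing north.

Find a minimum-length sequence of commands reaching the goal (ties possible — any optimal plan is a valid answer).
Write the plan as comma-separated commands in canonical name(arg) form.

turn(left), move(4), strafe(right, 1)

start: (1, 4) facing east
t=1 turn(left) ⇒ (1, 4) facing north
t=2 move(4) ⇒ (1, 5) facing north
t=3 strafe(right, 1) ⇒ (2, 5) facing north
no 2-step plan works, so 3 is optimal.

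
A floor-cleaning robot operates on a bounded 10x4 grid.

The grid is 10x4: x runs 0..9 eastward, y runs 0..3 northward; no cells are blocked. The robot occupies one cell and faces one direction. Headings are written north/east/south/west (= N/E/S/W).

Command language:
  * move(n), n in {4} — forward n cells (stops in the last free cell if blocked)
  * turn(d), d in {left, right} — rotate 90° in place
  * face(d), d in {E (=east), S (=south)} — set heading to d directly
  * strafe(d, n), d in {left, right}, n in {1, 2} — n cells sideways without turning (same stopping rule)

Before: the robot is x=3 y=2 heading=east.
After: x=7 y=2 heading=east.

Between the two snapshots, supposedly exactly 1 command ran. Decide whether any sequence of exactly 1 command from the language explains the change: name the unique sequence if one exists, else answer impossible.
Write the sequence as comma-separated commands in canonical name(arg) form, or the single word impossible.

move(4)

key: heading stays E — the single command does not turn
t0: x=3 y=2 heading=east
1. move(4) → x=7 y=2 heading=east
no other 1-command option fits: unique.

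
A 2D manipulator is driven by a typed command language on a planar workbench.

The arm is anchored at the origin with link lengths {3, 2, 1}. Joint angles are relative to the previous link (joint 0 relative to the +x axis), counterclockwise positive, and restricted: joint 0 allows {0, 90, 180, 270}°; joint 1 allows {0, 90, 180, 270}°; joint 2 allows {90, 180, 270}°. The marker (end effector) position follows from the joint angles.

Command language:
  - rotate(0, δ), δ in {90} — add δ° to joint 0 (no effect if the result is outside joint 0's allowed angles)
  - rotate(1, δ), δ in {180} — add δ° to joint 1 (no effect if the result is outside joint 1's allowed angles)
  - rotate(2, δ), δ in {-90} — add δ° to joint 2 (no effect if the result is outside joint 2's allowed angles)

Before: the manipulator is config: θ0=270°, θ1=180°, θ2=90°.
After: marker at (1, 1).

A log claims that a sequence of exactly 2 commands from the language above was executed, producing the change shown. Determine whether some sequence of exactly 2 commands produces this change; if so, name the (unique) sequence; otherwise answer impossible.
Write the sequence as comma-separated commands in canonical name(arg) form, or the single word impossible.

rotate(0, 90), rotate(0, 90)

start: config: θ0=270°, θ1=180°, θ2=90°
step 1 (rotate(0, 90)): config: θ0=0°, θ1=180°, θ2=90°
step 2 (rotate(0, 90)): config: θ0=90°, θ1=180°, θ2=90°
no other 2-command option fits: unique.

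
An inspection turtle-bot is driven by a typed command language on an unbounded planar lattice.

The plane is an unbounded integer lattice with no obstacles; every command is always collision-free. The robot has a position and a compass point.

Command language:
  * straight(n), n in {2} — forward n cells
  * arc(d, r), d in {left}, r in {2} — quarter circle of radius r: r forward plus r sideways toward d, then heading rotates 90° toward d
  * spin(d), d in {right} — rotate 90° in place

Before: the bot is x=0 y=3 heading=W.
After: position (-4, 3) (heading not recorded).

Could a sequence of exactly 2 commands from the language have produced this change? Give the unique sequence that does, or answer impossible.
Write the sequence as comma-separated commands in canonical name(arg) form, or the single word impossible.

straight(2), straight(2)

from: x=0 y=3 heading=W
1. straight(2) → x=-2 y=3 heading=W
2. straight(2) → x=-4 y=3 heading=W
no rival 2-sequence matches.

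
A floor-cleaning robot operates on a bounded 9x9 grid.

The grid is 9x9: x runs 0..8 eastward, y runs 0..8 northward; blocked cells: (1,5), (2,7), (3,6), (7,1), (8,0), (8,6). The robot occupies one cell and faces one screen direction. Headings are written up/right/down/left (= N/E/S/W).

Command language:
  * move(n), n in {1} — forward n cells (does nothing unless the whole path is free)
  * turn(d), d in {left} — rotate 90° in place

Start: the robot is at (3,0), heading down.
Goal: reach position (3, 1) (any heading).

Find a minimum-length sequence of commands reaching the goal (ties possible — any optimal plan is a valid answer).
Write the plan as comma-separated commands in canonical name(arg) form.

turn(left), turn(left), move(1)

begin: at (3,0), heading down
[1] after turn(left): at (3,0), heading right
[2] after turn(left): at (3,0), heading up
[3] after move(1): at (3,1), heading up
shorter routes all fall short; 3 is best.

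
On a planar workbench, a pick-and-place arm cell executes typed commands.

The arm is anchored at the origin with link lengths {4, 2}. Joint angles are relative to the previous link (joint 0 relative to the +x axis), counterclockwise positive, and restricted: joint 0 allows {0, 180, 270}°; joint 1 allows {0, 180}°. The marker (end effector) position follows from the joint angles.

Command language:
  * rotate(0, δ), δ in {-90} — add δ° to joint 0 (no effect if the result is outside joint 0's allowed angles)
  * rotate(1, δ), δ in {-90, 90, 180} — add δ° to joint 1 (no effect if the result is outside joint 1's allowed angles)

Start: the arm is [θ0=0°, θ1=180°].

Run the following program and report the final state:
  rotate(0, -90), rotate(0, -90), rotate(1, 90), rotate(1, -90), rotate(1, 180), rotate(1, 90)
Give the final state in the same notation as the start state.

initial: [θ0=0°, θ1=180°]
[1] after rotate(0, -90): [θ0=270°, θ1=180°]
[2] after rotate(0, -90): [θ0=180°, θ1=180°]
[3] after rotate(1, 90): [θ0=180°, θ1=180°]
[4] after rotate(1, -90): [θ0=180°, θ1=180°]
[5] after rotate(1, 180): [θ0=180°, θ1=0°]
[6] after rotate(1, 90): [θ0=180°, θ1=0°]

[θ0=180°, θ1=0°]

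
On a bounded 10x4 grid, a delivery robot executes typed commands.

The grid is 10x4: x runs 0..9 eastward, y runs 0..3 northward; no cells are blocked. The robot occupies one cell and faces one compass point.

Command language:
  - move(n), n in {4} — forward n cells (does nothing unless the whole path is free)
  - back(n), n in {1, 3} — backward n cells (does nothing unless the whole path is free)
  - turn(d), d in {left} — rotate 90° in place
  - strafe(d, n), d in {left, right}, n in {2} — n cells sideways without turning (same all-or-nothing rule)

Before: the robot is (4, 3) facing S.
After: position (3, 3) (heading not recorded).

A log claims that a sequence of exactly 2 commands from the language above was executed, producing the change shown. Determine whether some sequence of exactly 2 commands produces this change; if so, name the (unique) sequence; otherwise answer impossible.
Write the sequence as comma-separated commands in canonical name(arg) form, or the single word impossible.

turn(left), back(1)

key: order matters: swapping turn(left) and back(1) lands elsewhere
initial: (4, 3) facing S
[1] after turn(left): (4, 3) facing E
[2] after back(1): (3, 3) facing E
no other 2-command option fits: unique.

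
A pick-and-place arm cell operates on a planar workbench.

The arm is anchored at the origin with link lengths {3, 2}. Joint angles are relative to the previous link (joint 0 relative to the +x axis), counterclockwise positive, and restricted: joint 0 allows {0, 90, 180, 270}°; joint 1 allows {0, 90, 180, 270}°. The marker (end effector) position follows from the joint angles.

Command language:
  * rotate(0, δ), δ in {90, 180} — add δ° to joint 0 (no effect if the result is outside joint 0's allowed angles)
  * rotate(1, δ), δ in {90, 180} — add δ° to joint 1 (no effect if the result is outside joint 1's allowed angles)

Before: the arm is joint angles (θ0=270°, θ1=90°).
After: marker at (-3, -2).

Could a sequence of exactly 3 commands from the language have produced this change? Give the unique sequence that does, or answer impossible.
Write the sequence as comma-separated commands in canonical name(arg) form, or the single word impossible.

rotate(0, 90), rotate(0, 90), rotate(0, 90)

t0: joint angles (θ0=270°, θ1=90°)
[1] after rotate(0, 90): joint angles (θ0=0°, θ1=90°)
[2] after rotate(0, 90): joint angles (θ0=90°, θ1=90°)
[3] after rotate(0, 90): joint angles (θ0=180°, θ1=90°)
all 64 alternatives checked — unique.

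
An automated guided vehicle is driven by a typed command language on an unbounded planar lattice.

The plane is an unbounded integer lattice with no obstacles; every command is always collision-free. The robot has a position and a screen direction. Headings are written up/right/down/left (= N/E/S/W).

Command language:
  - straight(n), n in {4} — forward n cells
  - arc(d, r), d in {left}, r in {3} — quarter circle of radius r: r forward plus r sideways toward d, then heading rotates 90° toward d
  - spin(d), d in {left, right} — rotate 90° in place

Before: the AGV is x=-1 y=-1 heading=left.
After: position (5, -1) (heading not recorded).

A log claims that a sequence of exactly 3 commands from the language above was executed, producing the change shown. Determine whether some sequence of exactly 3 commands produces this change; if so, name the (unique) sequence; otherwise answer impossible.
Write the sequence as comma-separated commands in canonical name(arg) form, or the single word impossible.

spin(left), arc(left, 3), arc(left, 3)

key: running arc(left, 3) before spin(left) would end elsewhere — order is forced
t0: x=-1 y=-1 heading=left
step 1 (spin(left)): x=-1 y=-1 heading=down
step 2 (arc(left, 3)): x=2 y=-4 heading=right
step 3 (arc(left, 3)): x=5 y=-1 heading=up
uniquely the one of 64 3-step routes that fits.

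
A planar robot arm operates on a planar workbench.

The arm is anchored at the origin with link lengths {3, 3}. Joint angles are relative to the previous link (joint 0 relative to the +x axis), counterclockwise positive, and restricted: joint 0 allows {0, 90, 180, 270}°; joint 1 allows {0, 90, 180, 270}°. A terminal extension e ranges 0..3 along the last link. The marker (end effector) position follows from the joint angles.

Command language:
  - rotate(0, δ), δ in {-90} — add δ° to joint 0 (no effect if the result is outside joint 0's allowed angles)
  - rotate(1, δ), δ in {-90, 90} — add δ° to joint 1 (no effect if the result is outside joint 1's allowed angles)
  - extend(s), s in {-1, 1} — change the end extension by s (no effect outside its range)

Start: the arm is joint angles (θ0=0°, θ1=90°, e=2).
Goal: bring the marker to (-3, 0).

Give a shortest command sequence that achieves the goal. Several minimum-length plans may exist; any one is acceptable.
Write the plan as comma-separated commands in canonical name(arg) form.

t0: joint angles (θ0=0°, θ1=90°, e=2)
t=1 rotate(1, 90) ⇒ joint angles (θ0=0°, θ1=180°, e=2)
t=2 extend(1) ⇒ joint angles (θ0=0°, θ1=180°, e=3)
minimal: 2 command(s), checked below 2.

rotate(1, 90), extend(1)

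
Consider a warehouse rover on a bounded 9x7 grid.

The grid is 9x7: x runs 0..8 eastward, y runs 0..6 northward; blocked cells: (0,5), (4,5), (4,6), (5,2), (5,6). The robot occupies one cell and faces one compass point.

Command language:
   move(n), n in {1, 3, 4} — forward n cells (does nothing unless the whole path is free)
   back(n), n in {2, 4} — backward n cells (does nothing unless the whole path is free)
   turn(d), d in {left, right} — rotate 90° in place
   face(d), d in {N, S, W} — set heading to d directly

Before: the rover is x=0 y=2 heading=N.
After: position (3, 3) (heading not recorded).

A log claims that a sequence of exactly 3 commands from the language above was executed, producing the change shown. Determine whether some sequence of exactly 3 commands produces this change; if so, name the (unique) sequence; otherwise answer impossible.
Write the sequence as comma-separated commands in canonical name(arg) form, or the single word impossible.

key: order matters: swapping move(1) and move(3) lands elsewhere
begin: x=0 y=2 heading=N
1. move(1) → x=0 y=3 heading=N
2. turn(right) → x=0 y=3 heading=E
3. move(3) → x=3 y=3 heading=E
no other 3-command option fits: unique.

move(1), turn(right), move(3)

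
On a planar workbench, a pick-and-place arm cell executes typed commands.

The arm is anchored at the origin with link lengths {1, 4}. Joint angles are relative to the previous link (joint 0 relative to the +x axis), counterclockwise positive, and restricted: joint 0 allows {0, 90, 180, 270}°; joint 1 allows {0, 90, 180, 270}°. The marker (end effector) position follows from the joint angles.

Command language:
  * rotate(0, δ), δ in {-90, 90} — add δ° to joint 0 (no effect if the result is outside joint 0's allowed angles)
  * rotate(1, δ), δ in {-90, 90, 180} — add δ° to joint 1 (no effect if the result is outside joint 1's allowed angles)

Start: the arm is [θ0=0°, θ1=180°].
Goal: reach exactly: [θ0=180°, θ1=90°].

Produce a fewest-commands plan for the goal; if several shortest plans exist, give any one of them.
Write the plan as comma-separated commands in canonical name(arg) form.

rotate(0, -90), rotate(0, -90), rotate(1, -90)

initial: [θ0=0°, θ1=180°]
1. rotate(0, -90) → [θ0=270°, θ1=180°]
2. rotate(0, -90) → [θ0=180°, θ1=180°]
3. rotate(1, -90) → [θ0=180°, θ1=90°]
nothing shorter than 3 reaches the goal.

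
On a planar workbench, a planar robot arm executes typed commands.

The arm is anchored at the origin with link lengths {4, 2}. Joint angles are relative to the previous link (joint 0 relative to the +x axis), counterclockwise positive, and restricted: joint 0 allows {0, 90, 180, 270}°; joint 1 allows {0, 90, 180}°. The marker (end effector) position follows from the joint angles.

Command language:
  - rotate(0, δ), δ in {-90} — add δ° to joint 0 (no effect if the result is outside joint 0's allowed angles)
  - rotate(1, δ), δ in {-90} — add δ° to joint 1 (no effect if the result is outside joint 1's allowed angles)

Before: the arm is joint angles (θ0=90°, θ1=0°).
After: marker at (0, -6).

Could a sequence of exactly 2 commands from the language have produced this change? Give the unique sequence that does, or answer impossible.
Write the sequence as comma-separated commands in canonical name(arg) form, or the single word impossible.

start: joint angles (θ0=90°, θ1=0°)
[1] after rotate(0, -90): joint angles (θ0=0°, θ1=0°)
[2] after rotate(0, -90): joint angles (θ0=270°, θ1=0°)
no rival 2-sequence matches.

rotate(0, -90), rotate(0, -90)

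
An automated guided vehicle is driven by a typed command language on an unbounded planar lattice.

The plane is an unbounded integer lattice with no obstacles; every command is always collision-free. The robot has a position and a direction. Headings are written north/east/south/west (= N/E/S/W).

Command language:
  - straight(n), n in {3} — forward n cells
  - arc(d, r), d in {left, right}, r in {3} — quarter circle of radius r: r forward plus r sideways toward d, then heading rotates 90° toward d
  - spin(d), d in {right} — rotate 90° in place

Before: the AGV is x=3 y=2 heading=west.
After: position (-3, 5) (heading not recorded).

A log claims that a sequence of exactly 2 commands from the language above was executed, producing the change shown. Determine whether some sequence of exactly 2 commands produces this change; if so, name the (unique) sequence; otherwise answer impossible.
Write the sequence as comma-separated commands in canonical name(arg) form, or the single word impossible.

straight(3), arc(right, 3)

key: running arc(right, 3) before straight(3) would end elsewhere — order is forced
from: x=3 y=2 heading=west
1. straight(3) → x=0 y=2 heading=west
2. arc(right, 3) → x=-3 y=5 heading=north
no rival 2-sequence matches.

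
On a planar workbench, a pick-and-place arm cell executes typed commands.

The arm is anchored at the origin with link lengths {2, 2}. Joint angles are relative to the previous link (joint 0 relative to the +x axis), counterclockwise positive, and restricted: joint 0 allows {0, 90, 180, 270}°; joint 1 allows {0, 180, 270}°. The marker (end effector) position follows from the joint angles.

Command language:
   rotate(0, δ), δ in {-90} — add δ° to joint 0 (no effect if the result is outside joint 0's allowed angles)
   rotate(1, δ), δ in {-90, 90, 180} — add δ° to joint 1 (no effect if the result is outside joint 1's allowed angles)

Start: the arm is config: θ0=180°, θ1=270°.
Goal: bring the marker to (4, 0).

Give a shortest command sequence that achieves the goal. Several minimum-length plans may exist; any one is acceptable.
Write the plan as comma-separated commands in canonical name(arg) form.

rotate(0, -90), rotate(0, -90), rotate(1, 90)

t0: config: θ0=180°, θ1=270°
[1] after rotate(0, -90): config: θ0=90°, θ1=270°
[2] after rotate(0, -90): config: θ0=0°, θ1=270°
[3] after rotate(1, 90): config: θ0=0°, θ1=0°
shorter routes all fall short; 3 is best.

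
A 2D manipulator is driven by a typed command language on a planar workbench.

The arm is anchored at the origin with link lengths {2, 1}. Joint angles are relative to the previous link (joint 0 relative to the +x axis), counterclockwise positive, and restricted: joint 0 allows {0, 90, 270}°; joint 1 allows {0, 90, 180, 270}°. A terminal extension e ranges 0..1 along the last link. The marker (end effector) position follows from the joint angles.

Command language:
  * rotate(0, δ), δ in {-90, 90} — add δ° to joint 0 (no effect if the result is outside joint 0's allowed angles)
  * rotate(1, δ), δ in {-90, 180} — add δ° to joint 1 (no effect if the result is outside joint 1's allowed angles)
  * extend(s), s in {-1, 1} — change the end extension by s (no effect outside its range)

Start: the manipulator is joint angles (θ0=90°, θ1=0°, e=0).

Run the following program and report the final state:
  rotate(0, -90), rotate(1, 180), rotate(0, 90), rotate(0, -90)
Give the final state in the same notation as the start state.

joint angles (θ0=0°, θ1=180°, e=0)

initial: joint angles (θ0=90°, θ1=0°, e=0)
[1] after rotate(0, -90): joint angles (θ0=0°, θ1=0°, e=0)
[2] after rotate(1, 180): joint angles (θ0=0°, θ1=180°, e=0)
[3] after rotate(0, 90): joint angles (θ0=90°, θ1=180°, e=0)
[4] after rotate(0, -90): joint angles (θ0=0°, θ1=180°, e=0)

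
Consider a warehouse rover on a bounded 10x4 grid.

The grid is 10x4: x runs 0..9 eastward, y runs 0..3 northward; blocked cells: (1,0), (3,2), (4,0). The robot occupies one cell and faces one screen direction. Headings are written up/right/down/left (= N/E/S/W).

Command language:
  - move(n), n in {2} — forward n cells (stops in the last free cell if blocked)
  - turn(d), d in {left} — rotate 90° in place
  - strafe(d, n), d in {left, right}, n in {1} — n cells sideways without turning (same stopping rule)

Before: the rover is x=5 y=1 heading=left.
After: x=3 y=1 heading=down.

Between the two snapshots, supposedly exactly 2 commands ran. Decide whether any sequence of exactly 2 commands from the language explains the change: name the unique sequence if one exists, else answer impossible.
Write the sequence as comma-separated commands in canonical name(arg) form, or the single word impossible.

key: order matters: swapping move(2) and turn(left) lands elsewhere
t0: x=5 y=1 heading=left
[1] after move(2): x=3 y=1 heading=left
[2] after turn(left): x=3 y=1 heading=down
all 16 alternatives checked — unique.

move(2), turn(left)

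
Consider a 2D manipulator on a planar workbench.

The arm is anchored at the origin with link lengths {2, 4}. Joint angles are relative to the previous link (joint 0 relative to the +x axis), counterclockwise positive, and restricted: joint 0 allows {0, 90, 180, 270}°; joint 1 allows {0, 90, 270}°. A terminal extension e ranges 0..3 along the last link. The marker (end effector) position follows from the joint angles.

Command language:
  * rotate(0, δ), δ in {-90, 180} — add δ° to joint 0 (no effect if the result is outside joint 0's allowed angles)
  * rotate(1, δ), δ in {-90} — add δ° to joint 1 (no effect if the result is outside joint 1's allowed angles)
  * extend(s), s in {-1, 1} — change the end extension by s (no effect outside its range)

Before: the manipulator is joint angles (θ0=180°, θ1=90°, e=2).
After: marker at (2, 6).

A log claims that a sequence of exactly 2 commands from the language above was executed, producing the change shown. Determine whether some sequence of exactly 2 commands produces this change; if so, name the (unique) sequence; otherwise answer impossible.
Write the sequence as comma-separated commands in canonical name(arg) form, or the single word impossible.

rotate(0, -90), rotate(0, -90)

begin: joint angles (θ0=180°, θ1=90°, e=2)
step 1 (rotate(0, -90)): joint angles (θ0=90°, θ1=90°, e=2)
step 2 (rotate(0, -90)): joint angles (θ0=0°, θ1=90°, e=2)
no rival 2-sequence matches.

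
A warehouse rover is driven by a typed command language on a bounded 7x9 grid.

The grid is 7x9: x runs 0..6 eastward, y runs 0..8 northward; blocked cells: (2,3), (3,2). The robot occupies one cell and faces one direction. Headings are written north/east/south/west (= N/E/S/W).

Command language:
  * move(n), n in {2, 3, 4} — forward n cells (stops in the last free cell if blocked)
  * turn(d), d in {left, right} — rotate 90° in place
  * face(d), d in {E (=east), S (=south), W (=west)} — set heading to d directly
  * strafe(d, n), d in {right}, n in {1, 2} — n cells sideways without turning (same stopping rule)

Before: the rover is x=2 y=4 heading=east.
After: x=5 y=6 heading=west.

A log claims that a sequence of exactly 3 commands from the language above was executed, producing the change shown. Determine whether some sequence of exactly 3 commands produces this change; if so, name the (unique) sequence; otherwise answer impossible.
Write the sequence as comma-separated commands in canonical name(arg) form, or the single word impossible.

key: order matters: swapping move(3) and strafe(right, 2) lands elsewhere
t0: x=2 y=4 heading=east
[1] after move(3): x=5 y=4 heading=east
[2] after face(W): x=5 y=4 heading=west
[3] after strafe(right, 2): x=5 y=6 heading=west
uniquely the one of 1000 3-step routes that fits.

move(3), face(W), strafe(right, 2)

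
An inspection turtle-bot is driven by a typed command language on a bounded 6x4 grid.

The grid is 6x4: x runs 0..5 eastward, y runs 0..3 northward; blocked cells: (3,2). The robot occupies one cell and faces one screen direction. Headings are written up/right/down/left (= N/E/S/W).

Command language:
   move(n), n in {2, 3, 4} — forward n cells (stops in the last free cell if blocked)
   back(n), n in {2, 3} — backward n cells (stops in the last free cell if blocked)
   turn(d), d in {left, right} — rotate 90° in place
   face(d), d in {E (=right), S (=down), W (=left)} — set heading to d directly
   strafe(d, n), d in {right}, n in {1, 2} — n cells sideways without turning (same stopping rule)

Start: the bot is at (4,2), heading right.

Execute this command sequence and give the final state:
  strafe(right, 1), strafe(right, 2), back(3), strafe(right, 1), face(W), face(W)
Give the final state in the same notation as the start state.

at (1,0), heading left

t0: at (4,2), heading right
step 1 (strafe(right, 1)): at (4,1), heading right
step 2 (strafe(right, 2)): at (4,0), heading right
step 3 (back(3)): at (1,0), heading right
step 4 (strafe(right, 1)): at (1,0), heading right
step 5 (face(W)): at (1,0), heading left
step 6 (face(W)): at (1,0), heading left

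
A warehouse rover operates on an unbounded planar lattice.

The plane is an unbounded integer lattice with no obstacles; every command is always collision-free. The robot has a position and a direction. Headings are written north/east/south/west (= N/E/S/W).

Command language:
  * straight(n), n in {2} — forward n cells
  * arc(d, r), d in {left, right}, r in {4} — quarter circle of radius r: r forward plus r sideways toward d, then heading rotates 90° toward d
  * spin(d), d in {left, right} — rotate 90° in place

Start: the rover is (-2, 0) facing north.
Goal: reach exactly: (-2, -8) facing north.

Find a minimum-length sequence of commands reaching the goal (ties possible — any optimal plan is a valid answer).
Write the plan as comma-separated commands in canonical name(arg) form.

begin: (-2, 0) facing north
[1] after spin(left): (-2, 0) facing west
[2] after arc(left, 4): (-6, -4) facing south
[3] after arc(left, 4): (-2, -8) facing east
[4] after spin(left): (-2, -8) facing north
no 3-step plan works, so 4 is optimal.

spin(left), arc(left, 4), arc(left, 4), spin(left)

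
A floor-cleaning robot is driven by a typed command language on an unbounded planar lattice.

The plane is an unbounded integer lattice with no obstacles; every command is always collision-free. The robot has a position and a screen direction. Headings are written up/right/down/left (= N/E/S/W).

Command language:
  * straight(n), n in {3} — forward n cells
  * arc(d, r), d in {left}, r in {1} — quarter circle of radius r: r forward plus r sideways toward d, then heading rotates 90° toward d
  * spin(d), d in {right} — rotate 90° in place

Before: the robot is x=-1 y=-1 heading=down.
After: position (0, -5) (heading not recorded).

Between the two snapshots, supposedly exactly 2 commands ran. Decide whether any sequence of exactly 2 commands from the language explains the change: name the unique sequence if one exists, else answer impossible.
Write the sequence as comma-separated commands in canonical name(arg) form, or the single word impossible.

straight(3), arc(left, 1)

key: running arc(left, 1) before straight(3) would end elsewhere — order is forced
t0: x=-1 y=-1 heading=down
step 1 (straight(3)): x=-1 y=-4 heading=down
step 2 (arc(left, 1)): x=0 y=-5 heading=right
no rival 2-sequence matches.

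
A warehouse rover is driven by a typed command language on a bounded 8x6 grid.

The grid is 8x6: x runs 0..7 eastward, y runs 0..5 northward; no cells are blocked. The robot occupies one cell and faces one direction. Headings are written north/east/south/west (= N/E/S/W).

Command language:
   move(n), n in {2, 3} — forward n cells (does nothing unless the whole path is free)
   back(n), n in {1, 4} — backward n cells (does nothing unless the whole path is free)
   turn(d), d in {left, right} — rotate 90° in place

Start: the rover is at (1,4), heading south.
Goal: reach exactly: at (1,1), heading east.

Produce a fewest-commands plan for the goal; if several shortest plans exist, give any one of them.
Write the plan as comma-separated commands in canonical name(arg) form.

move(3), turn(left)

start: at (1,4), heading south
t=1 move(3) ⇒ at (1,1), heading south
t=2 turn(left) ⇒ at (1,1), heading east
minimal: 2 command(s), checked below 2.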